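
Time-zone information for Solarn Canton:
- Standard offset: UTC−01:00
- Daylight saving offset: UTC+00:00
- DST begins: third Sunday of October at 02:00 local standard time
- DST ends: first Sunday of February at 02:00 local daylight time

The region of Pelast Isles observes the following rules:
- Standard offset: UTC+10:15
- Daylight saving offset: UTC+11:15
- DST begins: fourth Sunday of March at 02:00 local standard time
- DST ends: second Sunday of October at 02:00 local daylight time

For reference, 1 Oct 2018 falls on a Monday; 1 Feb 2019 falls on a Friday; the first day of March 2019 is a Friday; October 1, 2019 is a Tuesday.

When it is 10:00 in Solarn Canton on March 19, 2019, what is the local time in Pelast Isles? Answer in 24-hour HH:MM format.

21:15

1 October 2018 is a Monday, so the first Sunday is October 7 and the third is October 21.
1 February 2019 is a Friday, so the first Sunday is February 3.
March 19, 2019 is outside the daylight-saving period (21 October 2018 – 3 February 2019), so Solarn Canton is on standard time, UTC−01:00.
10:00 Solarn Canton + 1h = 11:00 UTC.
1 March 2019 is a Friday, so the first Sunday is March 3 and the fourth is March 24.
1 October 2019 is a Tuesday, so the first Sunday is October 6 and the second is October 13.
At the standard offset (UTC+10:15), 11:00 UTC + 10h15m = 21:15 Pelast Isles standard time.
The standard-time date in Pelast Isles, March 19, 2019, is outside the daylight-saving period (24 March – 13 October), so Pelast Isles is on standard time, UTC+10:15.
11:00 UTC + 10h15m = 21:15 Pelast Isles.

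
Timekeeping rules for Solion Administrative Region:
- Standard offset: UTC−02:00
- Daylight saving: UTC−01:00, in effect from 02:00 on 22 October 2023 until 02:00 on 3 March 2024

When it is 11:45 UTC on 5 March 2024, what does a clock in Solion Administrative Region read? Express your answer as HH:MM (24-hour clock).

09:45

At the standard offset (UTC−02:00), 11:45 UTC − 2h = 09:45 Solion Administrative Region standard time.
The standard-time date in Solion Administrative Region, 5 March 2024, does not fall between 22 October 2023 and 3 March 2024, so daylight saving is not in effect and Solion Administrative Region is at UTC−02:00.
11:45 UTC − 2h = 09:45 local.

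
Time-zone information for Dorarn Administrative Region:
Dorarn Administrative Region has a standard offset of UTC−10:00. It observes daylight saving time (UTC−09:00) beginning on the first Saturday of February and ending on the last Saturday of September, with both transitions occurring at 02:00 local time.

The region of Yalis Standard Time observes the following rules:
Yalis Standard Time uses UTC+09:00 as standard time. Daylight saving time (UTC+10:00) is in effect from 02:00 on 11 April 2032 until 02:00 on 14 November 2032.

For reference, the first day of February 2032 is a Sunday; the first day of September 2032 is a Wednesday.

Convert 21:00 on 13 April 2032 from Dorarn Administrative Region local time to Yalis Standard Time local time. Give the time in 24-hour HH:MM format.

16:00

1 February 2032 is a Sunday, so the first Saturday is February 7.
1 September 2032 is a Wednesday, so Saturdays fall on 4, 11, 18, 25; the last is September 25.
13 April 2032 lies within the daylight-saving period (7 February – 25 September), so Dorarn Administrative Region is on daylight time, UTC−09:00.
21:00 Dorarn Administrative Region + 9h = 06:00 UTC (rolling into the next day, 14 April 2032).
At the standard offset (UTC+09:00), 06:00 UTC + 9h = 15:00 Yalis Standard Time standard time.
The standard-time date in Yalis Standard Time, 14 April 2032, lies within the daylight-saving period (11 April – 14 November), so Yalis Standard Time is on daylight time, UTC+10:00.
06:00 UTC + 10h = 16:00 Yalis Standard Time.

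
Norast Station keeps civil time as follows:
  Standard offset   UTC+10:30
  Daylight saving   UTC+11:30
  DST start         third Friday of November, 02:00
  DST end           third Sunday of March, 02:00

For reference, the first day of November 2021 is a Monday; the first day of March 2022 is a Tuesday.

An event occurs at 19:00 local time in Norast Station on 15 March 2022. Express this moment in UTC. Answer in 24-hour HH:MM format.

1 November 2021 is a Monday, so the first Friday is November 5 and the third is November 19.
1 March 2022 is a Tuesday, so the first Sunday is March 6 and the third is March 20.
15 March 2022 falls between 19 November 2021 and 20 March 2022, so daylight saving is in effect and Norast Station is at UTC+11:30.
19:00 local − 11h30m = 07:30 UTC.

07:30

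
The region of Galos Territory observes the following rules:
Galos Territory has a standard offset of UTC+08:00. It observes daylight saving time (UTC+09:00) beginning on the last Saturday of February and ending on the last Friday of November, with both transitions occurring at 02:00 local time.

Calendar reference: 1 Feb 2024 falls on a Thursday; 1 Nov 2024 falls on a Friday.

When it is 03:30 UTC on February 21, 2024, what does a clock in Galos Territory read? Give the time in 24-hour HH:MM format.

11:30

1 February 2024 is a Thursday, so Saturdays fall on 3, 10, 17, 24; the last is February 24.
1 November 2024 is a Friday, so Fridays fall on 1, 8, 15, 22, 29; the last is November 29.
At the standard offset (UTC+08:00), 03:30 UTC + 8h = 11:30 Galos Territory standard time.
Daylight saving runs 24 February – 29 November; the standard-time date in Galos Territory, February 21, 2024, is outside that window, so Galos Territory is on standard time at UTC+08:00.
03:30 UTC + 8h = 11:30 local.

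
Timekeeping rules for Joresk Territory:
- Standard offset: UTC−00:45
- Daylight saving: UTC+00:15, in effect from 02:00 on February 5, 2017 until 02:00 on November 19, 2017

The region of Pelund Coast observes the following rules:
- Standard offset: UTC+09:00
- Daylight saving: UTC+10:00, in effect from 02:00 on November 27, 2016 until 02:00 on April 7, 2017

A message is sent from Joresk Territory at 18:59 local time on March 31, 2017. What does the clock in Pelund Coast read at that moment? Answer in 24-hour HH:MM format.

Daylight saving runs 5 February – 19 November; March 31, 2017 is inside that window, so Joresk Territory is at UTC+00:15.
18:59 Joresk Territory − 0h15m = 18:44 UTC.
At the standard offset (UTC+09:00), 18:44 UTC + 9h = 03:44 Pelund Coast standard time (rolling into the next day, 1 April 2017).
The standard-time date in Pelund Coast, April 1, 2017, lies within the daylight-saving period (27 November 2016 – 7 April 2017), so Pelund Coast is on daylight time, UTC+10:00.
18:44 UTC + 10h = 04:44 Pelund Coast (rolling into the next day, 1 April 2017).

04:44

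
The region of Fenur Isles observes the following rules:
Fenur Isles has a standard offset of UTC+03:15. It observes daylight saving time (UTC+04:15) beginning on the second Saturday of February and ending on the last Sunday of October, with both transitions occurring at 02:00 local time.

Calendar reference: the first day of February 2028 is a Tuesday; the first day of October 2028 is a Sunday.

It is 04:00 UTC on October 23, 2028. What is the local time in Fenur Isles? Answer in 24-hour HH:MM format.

08:15

1 February 2028 is a Tuesday, so the first Saturday is February 5 and the second is February 12.
1 October 2028 is a Sunday, so Sundays fall on 1, 8, 15, 22, 29; the last is October 29.
At the standard offset (UTC+03:15), 04:00 UTC + 3h15m = 07:15 Fenur Isles standard time.
Daylight saving runs 12 February – 29 October; the standard-time date in Fenur Isles, October 23, 2028, is inside that window, so Fenur Isles is at UTC+04:15.
04:00 UTC + 4h15m = 08:15 local.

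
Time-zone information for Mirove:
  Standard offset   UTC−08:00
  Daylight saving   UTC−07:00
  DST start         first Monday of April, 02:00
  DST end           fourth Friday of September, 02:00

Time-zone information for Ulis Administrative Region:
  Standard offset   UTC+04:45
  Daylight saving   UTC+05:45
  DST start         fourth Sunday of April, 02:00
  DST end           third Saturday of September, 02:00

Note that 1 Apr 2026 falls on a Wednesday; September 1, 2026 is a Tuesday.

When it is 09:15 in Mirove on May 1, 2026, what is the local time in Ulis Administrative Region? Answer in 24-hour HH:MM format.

22:00

1 April 2026 is a Wednesday, so the first Monday is April 6.
1 September 2026 is a Tuesday, so the first Friday is September 4 and the fourth is September 25.
Daylight saving runs 6 April – 25 September; May 1, 2026 is inside that window, so Mirove is at UTC−07:00.
09:15 Mirove + 7h = 16:15 UTC.
1 April 2026 is a Wednesday, so the first Sunday is April 5 and the fourth is April 26.
1 September 2026 is a Tuesday, so the first Saturday is September 5 and the third is September 19.
At the standard offset (UTC+04:45), 16:15 UTC + 4h45m = 21:00 Ulis Administrative Region standard time.
The standard-time date in Ulis Administrative Region, May 1, 2026, lies within the daylight-saving period (26 April – 19 September), so Ulis Administrative Region is on daylight time, UTC+05:45.
16:15 UTC + 5h45m = 22:00 Ulis Administrative Region.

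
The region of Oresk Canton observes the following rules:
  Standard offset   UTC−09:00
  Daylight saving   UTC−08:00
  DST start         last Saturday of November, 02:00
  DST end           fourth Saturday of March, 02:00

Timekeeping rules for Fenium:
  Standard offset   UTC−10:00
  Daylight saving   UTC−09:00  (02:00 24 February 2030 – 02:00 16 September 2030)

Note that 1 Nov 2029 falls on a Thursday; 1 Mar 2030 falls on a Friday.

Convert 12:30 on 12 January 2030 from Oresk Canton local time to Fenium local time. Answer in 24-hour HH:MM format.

1 November 2029 is a Thursday, so Saturdays fall on 3, 10, 17, 24; the last is November 24.
1 March 2030 is a Friday, so the first Saturday is March 2 and the fourth is March 23.
12 January 2030 lies within the daylight-saving period (24 November 2029 – 23 March 2030), so Oresk Canton is on daylight time, UTC−08:00.
12:30 Oresk Canton + 8h = 20:30 UTC.
At the standard offset (UTC−10:00), 20:30 UTC − 10h = 10:30 Fenium standard time.
The standard-time date in Fenium, 12 January 2030, is outside the daylight-saving period (24 February – 16 September), so Fenium is on standard time, UTC−10:00.
20:30 UTC − 10h = 10:30 Fenium.

10:30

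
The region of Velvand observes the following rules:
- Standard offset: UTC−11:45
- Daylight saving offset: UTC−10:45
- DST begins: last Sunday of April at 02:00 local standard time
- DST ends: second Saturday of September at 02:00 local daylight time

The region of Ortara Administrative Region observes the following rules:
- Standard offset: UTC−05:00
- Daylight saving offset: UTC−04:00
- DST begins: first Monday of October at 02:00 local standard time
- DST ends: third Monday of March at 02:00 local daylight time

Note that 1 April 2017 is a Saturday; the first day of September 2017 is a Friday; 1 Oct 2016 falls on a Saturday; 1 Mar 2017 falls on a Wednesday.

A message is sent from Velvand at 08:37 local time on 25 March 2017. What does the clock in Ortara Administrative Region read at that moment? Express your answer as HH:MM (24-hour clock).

15:22

1 April 2017 is a Saturday, so Sundays fall on 2, 9, 16, 23, 30; the last is April 30.
1 September 2017 is a Friday, so the first Saturday is September 2 and the second is September 9.
25 March 2017 is outside the daylight-saving period (30 April – 9 September), so Velvand is on standard time, UTC−11:45.
08:37 Velvand + 11h45m = 20:22 UTC.
1 October 2016 is a Saturday, so the first Monday is October 3.
1 March 2017 is a Wednesday, so the first Monday is March 6 and the third is March 20.
At the standard offset (UTC−05:00), 20:22 UTC − 5h = 15:22 Ortara Administrative Region standard time.
The standard-time date in Ortara Administrative Region, 25 March 2017, is outside the daylight-saving period (3 October 2016 – 20 March 2017), so Ortara Administrative Region is on standard time, UTC−05:00.
20:22 UTC − 5h = 15:22 Ortara Administrative Region.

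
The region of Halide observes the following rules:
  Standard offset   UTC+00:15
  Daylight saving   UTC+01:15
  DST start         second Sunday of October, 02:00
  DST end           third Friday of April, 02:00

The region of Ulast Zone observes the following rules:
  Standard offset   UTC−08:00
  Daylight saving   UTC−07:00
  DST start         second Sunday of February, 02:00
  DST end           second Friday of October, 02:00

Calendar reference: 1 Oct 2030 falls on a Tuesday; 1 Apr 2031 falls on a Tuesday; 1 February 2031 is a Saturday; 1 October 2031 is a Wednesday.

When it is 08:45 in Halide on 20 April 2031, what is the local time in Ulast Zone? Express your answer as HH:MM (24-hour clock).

1 October 2030 is a Tuesday, so the first Sunday is October 6 and the second is October 13.
1 April 2031 is a Tuesday, so the first Friday is April 4 and the third is April 18.
20 April 2031 is outside the daylight-saving period (13 October 2030 – 18 April 2031), so Halide is on standard time, UTC+00:15.
08:45 Halide − 0h15m = 08:30 UTC.
1 February 2031 is a Saturday, so the first Sunday is February 2 and the second is February 9.
1 October 2031 is a Wednesday, so the first Friday is October 3 and the second is October 10.
At the standard offset (UTC−08:00), 08:30 UTC − 8h = 00:30 Ulast Zone standard time.
The standard-time date in Ulast Zone, 20 April 2031, lies within the daylight-saving period (9 February – 10 October), so Ulast Zone is on daylight time, UTC−07:00.
08:30 UTC − 7h = 01:30 Ulast Zone.

01:30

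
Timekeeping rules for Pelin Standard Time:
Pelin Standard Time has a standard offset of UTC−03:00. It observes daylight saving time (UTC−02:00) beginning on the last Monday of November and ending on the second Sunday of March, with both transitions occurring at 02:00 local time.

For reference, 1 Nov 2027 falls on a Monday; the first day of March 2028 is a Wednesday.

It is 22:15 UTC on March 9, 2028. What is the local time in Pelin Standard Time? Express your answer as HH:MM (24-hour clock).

20:15

1 November 2027 is a Monday, so Mondays fall on 1, 8, 15, 22, 29; the last is November 29.
1 March 2028 is a Wednesday, so the first Sunday is March 5 and the second is March 12.
At the standard offset (UTC−03:00), 22:15 UTC − 3h = 19:15 Pelin Standard Time standard time.
Daylight saving runs 29 November 2027 – 12 March 2028; the standard-time date in Pelin Standard Time, March 9, 2028, is inside that window, so Pelin Standard Time is at UTC−02:00.
22:15 UTC − 2h = 20:15 local.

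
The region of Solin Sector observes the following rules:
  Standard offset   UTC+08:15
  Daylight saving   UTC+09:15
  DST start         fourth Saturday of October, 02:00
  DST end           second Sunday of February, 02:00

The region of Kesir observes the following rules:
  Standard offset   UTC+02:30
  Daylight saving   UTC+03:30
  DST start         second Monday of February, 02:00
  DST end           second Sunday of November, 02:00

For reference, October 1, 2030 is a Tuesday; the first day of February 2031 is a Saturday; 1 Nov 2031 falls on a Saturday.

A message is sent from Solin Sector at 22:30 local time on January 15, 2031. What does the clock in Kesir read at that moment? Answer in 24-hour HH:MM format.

15:45

1 October 2030 is a Tuesday, so the first Saturday is October 5 and the fourth is October 26.
1 February 2031 is a Saturday, so the first Sunday is February 2 and the second is February 9.
January 15, 2031 falls between 26 October 2030 and 9 February 2031, so daylight saving is in effect and Solin Sector is at UTC+09:15.
22:30 Solin Sector − 9h15m = 13:15 UTC.
1 February 2031 is a Saturday, so the first Monday is February 3 and the second is February 10.
1 November 2031 is a Saturday, so the first Sunday is November 2 and the second is November 9.
At the standard offset (UTC+02:30), 13:15 UTC + 2h30m = 15:45 Kesir standard time.
The standard-time date in Kesir, January 15, 2031, is outside the daylight-saving period (10 February – 9 November), so Kesir is on standard time, UTC+02:30.
13:15 UTC + 2h30m = 15:45 Kesir.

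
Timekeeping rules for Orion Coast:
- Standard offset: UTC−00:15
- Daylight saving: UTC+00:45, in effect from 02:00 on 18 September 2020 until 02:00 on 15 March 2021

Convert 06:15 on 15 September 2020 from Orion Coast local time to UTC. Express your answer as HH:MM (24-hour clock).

Daylight saving runs 18 September 2020 – 15 March 2021; 15 September 2020 is outside that window, so Orion Coast is on standard time at UTC−00:15.
06:15 local + 0h15m = 06:30 UTC.

06:30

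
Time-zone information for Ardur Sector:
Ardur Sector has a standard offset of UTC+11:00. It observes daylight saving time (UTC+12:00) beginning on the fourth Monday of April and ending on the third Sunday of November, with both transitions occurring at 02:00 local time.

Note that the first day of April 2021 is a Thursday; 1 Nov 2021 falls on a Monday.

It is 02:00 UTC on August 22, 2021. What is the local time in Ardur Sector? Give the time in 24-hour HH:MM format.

14:00

1 April 2021 is a Thursday, so the first Monday is April 5 and the fourth is April 26.
1 November 2021 is a Monday, so the first Sunday is November 7 and the third is November 21.
At the standard offset (UTC+11:00), 02:00 UTC + 11h = 13:00 Ardur Sector standard time.
Daylight saving runs 26 April – 21 November; the standard-time date in Ardur Sector, August 22, 2021, is inside that window, so Ardur Sector is at UTC+12:00.
02:00 UTC + 12h = 14:00 local.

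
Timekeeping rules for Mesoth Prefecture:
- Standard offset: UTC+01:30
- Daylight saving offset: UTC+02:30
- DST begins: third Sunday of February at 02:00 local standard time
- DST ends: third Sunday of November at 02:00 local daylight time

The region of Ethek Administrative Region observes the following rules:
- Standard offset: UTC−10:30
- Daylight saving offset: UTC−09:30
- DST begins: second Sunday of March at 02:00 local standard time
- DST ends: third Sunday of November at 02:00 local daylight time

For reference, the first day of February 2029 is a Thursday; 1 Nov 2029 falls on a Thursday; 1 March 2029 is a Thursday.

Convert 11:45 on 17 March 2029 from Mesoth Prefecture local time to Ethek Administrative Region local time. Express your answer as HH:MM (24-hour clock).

1 February 2029 is a Thursday, so the first Sunday is February 4 and the third is February 18.
1 November 2029 is a Thursday, so the first Sunday is November 4 and the third is November 18.
17 March 2029 falls between 18 February and 18 November, so daylight saving is in effect and Mesoth Prefecture is at UTC+02:30.
11:45 Mesoth Prefecture − 2h30m = 09:15 UTC.
1 March 2029 is a Thursday, so the first Sunday is March 4 and the second is March 11.
1 November 2029 is a Thursday, so the first Sunday is November 4 and the third is November 18.
At the standard offset (UTC−10:30), 09:15 UTC − 10h30m = 22:45 Ethek Administrative Region standard time (rolling into the previous day, 16 March 2029).
The standard-time date in Ethek Administrative Region, 16 March 2029, falls between 11 March and 18 November, so daylight saving is in effect and Ethek Administrative Region is at UTC−09:30.
09:15 UTC − 9h30m = 23:45 Ethek Administrative Region (rolling into the previous day, 16 March 2029).

23:45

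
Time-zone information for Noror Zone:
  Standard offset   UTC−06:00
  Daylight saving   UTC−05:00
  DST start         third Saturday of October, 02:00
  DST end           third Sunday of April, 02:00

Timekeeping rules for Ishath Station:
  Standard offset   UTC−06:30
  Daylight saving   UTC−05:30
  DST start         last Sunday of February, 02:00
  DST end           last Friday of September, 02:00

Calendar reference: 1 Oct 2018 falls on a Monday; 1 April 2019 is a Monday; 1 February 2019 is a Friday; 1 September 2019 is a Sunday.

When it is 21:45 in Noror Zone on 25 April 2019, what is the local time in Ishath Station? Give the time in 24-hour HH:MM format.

22:15

1 October 2018 is a Monday, so the first Saturday is October 6 and the third is October 20.
1 April 2019 is a Monday, so the first Sunday is April 7 and the third is April 21.
25 April 2019 does not fall between 20 October 2018 and 21 April 2019, so daylight saving is not in effect and Noror Zone is at UTC−06:00.
21:45 Noror Zone + 6h = 03:45 UTC (rolling into the next day, 26 April 2019).
1 February 2019 is a Friday, so Sundays fall on 3, 10, 17, 24; the last is February 24.
1 September 2019 is a Sunday, so Fridays fall on 6, 13, 20, 27; the last is September 27.
At the standard offset (UTC−06:30), 03:45 UTC − 6h30m = 21:15 Ishath Station standard time (rolling into the previous day, 25 April 2019).
The standard-time date in Ishath Station, 25 April 2019, falls between 24 February and 27 September, so daylight saving is in effect and Ishath Station is at UTC−05:30.
03:45 UTC − 5h30m = 22:15 Ishath Station (rolling into the previous day, 25 April 2019).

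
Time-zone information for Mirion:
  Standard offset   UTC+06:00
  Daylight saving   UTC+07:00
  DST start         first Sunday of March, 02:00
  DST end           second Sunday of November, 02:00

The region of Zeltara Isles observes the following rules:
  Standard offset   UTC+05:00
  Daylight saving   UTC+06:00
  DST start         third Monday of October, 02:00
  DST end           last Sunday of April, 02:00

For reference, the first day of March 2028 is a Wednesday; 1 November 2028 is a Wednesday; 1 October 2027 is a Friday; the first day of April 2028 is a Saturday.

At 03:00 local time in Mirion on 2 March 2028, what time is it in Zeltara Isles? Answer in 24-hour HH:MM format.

1 March 2028 is a Wednesday, so the first Sunday is March 5.
1 November 2028 is a Wednesday, so the first Sunday is November 5 and the second is November 12.
2 March 2028 does not fall between 5 March and 12 November, so daylight saving is not in effect and Mirion is at UTC+06:00.
03:00 Mirion − 6h = 21:00 UTC (rolling into the previous day, 1 March 2028).
1 October 2027 is a Friday, so the first Monday is October 4 and the third is October 18.
1 April 2028 is a Saturday, so Sundays fall on 2, 9, 16, 23, 30; the last is April 30.
At the standard offset (UTC+05:00), 21:00 UTC + 5h = 02:00 Zeltara Isles standard time (rolling into the next day, 2 March 2028).
Daylight saving runs 18 October 2027 – 30 April 2028; the standard-time date in Zeltara Isles, 2 March 2028, is inside that window, so Zeltara Isles is at UTC+06:00.
21:00 UTC + 6h = 03:00 Zeltara Isles (rolling into the next day, 2 March 2028).

03:00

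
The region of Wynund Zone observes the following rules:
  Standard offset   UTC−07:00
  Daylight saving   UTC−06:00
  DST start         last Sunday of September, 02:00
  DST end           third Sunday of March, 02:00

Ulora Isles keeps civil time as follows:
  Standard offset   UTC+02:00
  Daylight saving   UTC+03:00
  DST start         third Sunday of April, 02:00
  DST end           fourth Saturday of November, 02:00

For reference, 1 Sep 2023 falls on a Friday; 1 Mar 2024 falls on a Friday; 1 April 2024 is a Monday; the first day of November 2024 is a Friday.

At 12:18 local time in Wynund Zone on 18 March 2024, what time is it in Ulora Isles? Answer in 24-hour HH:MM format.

21:18

1 September 2023 is a Friday, so Sundays fall on 3, 10, 17, 24; the last is September 24.
1 March 2024 is a Friday, so the first Sunday is March 3 and the third is March 17.
18 March 2024 is outside the daylight-saving period (24 September 2023 – 17 March 2024), so Wynund Zone is on standard time, UTC−07:00.
12:18 Wynund Zone + 7h = 19:18 UTC.
1 April 2024 is a Monday, so the first Sunday is April 7 and the third is April 21.
1 November 2024 is a Friday, so the first Saturday is November 2 and the fourth is November 23.
At the standard offset (UTC+02:00), 19:18 UTC + 2h = 21:18 Ulora Isles standard time.
The standard-time date in Ulora Isles, 18 March 2024, is outside the daylight-saving period (21 April – 23 November), so Ulora Isles is on standard time, UTC+02:00.
19:18 UTC + 2h = 21:18 Ulora Isles.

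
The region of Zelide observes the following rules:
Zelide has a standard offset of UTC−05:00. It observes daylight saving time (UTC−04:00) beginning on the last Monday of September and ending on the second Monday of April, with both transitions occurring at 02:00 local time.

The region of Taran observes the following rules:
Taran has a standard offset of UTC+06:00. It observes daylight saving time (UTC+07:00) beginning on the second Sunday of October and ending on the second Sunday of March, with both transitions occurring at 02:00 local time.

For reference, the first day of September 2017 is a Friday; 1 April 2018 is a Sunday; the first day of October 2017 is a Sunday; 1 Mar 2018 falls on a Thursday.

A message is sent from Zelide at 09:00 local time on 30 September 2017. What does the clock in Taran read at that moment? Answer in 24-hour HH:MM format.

1 September 2017 is a Friday, so Mondays fall on 4, 11, 18, 25; the last is September 25.
1 April 2018 is a Sunday, so the first Monday is April 2 and the second is April 9.
Daylight saving runs 25 September 2017 – 9 April 2018; 30 September 2017 is inside that window, so Zelide is at UTC−04:00.
09:00 Zelide + 4h = 13:00 UTC.
1 October 2017 is a Sunday, so the first Sunday is October 1 and the second is October 8.
1 March 2018 is a Thursday, so the first Sunday is March 4 and the second is March 11.
At the standard offset (UTC+06:00), 13:00 UTC + 6h = 19:00 Taran standard time.
Daylight saving runs 8 October 2017 – 11 March 2018; the standard-time date in Taran, 30 September 2017, is outside that window, so Taran is on standard time at UTC+06:00.
13:00 UTC + 6h = 19:00 Taran.

19:00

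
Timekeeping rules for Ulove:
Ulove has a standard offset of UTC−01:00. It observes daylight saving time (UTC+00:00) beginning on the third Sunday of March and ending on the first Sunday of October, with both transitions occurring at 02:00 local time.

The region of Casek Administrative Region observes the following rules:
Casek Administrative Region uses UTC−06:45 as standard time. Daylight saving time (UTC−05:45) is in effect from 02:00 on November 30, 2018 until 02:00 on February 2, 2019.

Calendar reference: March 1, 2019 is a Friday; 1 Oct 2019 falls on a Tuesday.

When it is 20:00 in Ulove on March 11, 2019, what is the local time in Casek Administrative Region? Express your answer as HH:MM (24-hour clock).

1 March 2019 is a Friday, so the first Sunday is March 3 and the third is March 17.
1 October 2019 is a Tuesday, so the first Sunday is October 6.
March 11, 2019 does not fall between 17 March and 6 October, so daylight saving is not in effect and Ulove is at UTC−01:00.
20:00 Ulove + 1h = 21:00 UTC.
At the standard offset (UTC−06:45), 21:00 UTC − 6h45m = 14:15 Casek Administrative Region standard time.
Daylight saving runs 30 November 2018 – 2 February 2019; the standard-time date in Casek Administrative Region, March 11, 2019, is outside that window, so Casek Administrative Region is on standard time at UTC−06:45.
21:00 UTC − 6h45m = 14:15 Casek Administrative Region.

14:15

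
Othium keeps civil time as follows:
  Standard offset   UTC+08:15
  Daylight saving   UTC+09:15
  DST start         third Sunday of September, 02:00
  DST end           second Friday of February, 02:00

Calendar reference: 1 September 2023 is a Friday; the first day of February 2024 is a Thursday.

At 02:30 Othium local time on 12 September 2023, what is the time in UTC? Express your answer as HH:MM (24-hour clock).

1 September 2023 is a Friday, so the first Sunday is September 3 and the third is September 17.
1 February 2024 is a Thursday, so the first Friday is February 2 and the second is February 9.
12 September 2023 is outside the daylight-saving period (17 September 2023 – 9 February 2024), so Othium is on standard time, UTC+08:15.
02:30 local − 8h15m = 18:15 UTC (rolling into the previous day, 11 September 2023).

18:15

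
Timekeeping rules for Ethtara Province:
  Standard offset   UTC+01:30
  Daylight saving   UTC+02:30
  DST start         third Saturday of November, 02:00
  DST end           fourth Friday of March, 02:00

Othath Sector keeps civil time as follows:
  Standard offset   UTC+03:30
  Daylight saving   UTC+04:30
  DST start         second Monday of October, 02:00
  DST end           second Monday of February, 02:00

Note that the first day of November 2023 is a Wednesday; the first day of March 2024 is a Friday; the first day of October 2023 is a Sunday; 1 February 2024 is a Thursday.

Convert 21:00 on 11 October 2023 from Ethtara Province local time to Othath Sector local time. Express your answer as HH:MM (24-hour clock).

1 November 2023 is a Wednesday, so the first Saturday is November 4 and the third is November 18.
1 March 2024 is a Friday, so the first Friday is March 1 and the fourth is March 22.
11 October 2023 is outside the daylight-saving period (18 November 2023 – 22 March 2024), so Ethtara Province is on standard time, UTC+01:30.
21:00 Ethtara Province − 1h30m = 19:30 UTC.
1 October 2023 is a Sunday, so the first Monday is October 2 and the second is October 9.
1 February 2024 is a Thursday, so the first Monday is February 5 and the second is February 12.
At the standard offset (UTC+03:30), 19:30 UTC + 3h30m = 23:00 Othath Sector standard time.
Daylight saving runs 9 October 2023 – 12 February 2024; the standard-time date in Othath Sector, 11 October 2023, is inside that window, so Othath Sector is at UTC+04:30.
19:30 UTC + 4h30m = 00:00 Othath Sector (rolling into the next day, 12 October 2023).

00:00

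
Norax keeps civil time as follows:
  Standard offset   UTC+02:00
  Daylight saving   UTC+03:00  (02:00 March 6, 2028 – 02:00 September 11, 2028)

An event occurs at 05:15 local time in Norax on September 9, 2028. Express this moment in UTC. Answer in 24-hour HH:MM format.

September 9, 2028 falls between 6 March and 11 September, so daylight saving is in effect and Norax is at UTC+03:00.
05:15 local − 3h = 02:15 UTC.

02:15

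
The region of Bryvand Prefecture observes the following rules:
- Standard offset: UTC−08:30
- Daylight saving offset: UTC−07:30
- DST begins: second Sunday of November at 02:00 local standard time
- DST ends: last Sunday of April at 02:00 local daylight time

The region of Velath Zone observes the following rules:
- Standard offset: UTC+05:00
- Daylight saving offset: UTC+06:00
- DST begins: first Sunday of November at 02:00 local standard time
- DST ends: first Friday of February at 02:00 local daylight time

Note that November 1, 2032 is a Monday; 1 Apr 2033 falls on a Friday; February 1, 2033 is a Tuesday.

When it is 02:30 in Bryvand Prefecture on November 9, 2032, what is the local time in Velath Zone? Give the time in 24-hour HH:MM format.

17:00

1 November 2032 is a Monday, so the first Sunday is November 7 and the second is November 14.
1 April 2033 is a Friday, so Sundays fall on 3, 10, 17, 24; the last is April 24.
Daylight saving runs 14 November 2032 – 24 April 2033; November 9, 2032 is outside that window, so Bryvand Prefecture is on standard time at UTC−08:30.
02:30 Bryvand Prefecture + 8h30m = 11:00 UTC.
1 November 2032 is a Monday, so the first Sunday is November 7.
1 February 2033 is a Tuesday, so the first Friday is February 4.
At the standard offset (UTC+05:00), 11:00 UTC + 5h = 16:00 Velath Zone standard time.
The standard-time date in Velath Zone, November 9, 2032, falls between 7 November 2032 and 4 February 2033, so daylight saving is in effect and Velath Zone is at UTC+06:00.
11:00 UTC + 6h = 17:00 Velath Zone.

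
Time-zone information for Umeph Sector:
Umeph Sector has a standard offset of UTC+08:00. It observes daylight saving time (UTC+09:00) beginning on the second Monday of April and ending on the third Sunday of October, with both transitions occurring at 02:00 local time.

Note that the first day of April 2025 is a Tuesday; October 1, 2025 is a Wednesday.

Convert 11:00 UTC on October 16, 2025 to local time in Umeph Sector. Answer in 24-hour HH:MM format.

1 April 2025 is a Tuesday, so the first Monday is April 7 and the second is April 14.
1 October 2025 is a Wednesday, so the first Sunday is October 5 and the third is October 19.
At the standard offset (UTC+08:00), 11:00 UTC + 8h = 19:00 Umeph Sector standard time.
The standard-time date in Umeph Sector, October 16, 2025, falls between 14 April and 19 October, so daylight saving is in effect and Umeph Sector is at UTC+09:00.
11:00 UTC + 9h = 20:00 local.

20:00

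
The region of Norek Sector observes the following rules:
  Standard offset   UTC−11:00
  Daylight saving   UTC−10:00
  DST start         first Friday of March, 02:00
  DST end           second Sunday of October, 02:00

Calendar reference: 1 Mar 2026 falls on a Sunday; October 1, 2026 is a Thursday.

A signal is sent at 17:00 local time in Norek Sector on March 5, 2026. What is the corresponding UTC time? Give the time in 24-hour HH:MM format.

04:00

1 March 2026 is a Sunday, so the first Friday is March 6.
1 October 2026 is a Thursday, so the first Sunday is October 4 and the second is October 11.
March 5, 2026 is outside the daylight-saving period (6 March – 11 October), so Norek Sector is on standard time, UTC−11:00.
17:00 local + 11h = 04:00 UTC (rolling into the next day, 6 March 2026).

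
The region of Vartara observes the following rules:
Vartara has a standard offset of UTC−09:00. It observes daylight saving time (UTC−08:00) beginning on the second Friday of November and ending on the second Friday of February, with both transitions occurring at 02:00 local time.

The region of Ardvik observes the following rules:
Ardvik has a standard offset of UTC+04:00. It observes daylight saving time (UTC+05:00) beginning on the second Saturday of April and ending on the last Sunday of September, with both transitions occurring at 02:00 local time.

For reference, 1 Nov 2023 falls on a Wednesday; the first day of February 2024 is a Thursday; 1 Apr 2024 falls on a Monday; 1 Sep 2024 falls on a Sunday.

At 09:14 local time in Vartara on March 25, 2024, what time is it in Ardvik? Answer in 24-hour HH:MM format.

22:14

1 November 2023 is a Wednesday, so the first Friday is November 3 and the second is November 10.
1 February 2024 is a Thursday, so the first Friday is February 2 and the second is February 9.
Daylight saving runs 10 November 2023 – 9 February 2024; March 25, 2024 is outside that window, so Vartara is on standard time at UTC−09:00.
09:14 Vartara + 9h = 18:14 UTC.
1 April 2024 is a Monday, so the first Saturday is April 6 and the second is April 13.
1 September 2024 is a Sunday, so Sundays fall on 1, 8, 15, 22, 29; the last is September 29.
At the standard offset (UTC+04:00), 18:14 UTC + 4h = 22:14 Ardvik standard time.
The standard-time date in Ardvik, March 25, 2024, is outside the daylight-saving period (13 April – 29 September), so Ardvik is on standard time, UTC+04:00.
18:14 UTC + 4h = 22:14 Ardvik.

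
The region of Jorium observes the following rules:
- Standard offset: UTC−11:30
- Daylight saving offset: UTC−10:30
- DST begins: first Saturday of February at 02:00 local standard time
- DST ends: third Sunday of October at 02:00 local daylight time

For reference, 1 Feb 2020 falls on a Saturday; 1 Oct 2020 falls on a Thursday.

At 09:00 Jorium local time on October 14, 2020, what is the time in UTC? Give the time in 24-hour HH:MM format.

19:30

1 February 2020 is a Saturday, so the first Saturday is February 1.
1 October 2020 is a Thursday, so the first Sunday is October 4 and the third is October 18.
October 14, 2020 falls between 1 February and 18 October, so daylight saving is in effect and Jorium is at UTC−10:30.
09:00 local + 10h30m = 19:30 UTC.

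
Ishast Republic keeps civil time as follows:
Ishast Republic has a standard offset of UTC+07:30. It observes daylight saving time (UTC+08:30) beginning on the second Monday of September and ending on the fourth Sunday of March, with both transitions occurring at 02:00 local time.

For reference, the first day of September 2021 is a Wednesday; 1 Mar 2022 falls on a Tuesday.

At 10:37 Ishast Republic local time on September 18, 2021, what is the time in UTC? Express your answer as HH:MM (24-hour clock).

1 September 2021 is a Wednesday, so the first Monday is September 6 and the second is September 13.
1 March 2022 is a Tuesday, so the first Sunday is March 6 and the fourth is March 27.
September 18, 2021 lies within the daylight-saving period (13 September 2021 – 27 March 2022), so Ishast Republic is on daylight time, UTC+08:30.
10:37 local − 8h30m = 02:07 UTC.

02:07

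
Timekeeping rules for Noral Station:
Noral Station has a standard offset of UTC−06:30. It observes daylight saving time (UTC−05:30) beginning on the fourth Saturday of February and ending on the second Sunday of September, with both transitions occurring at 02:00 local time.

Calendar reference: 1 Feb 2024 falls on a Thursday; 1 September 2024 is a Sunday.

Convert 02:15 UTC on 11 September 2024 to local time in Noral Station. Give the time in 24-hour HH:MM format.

19:45

1 February 2024 is a Thursday, so the first Saturday is February 3 and the fourth is February 24.
1 September 2024 is a Sunday, so the first Sunday is September 1 and the second is September 8.
At the standard offset (UTC−06:30), 02:15 UTC − 6h30m = 19:45 Noral Station standard time (rolling into the previous day, 10 September 2024).
Daylight saving runs 24 February – 8 September; the standard-time date in Noral Station, 10 September 2024, is outside that window, so Noral Station is on standard time at UTC−06:30.
02:15 UTC − 6h30m = 19:45 local (rolling into the previous day, 10 September 2024).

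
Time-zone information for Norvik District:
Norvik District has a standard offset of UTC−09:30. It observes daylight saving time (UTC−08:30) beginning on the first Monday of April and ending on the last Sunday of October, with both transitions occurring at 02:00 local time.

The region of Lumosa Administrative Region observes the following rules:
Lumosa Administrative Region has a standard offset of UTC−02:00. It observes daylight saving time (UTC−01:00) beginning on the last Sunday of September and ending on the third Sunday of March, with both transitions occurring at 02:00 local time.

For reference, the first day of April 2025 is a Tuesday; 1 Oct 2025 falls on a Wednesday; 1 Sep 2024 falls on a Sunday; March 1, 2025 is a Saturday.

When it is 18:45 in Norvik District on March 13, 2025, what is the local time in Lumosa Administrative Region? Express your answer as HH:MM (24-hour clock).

1 April 2025 is a Tuesday, so the first Monday is April 7.
1 October 2025 is a Wednesday, so Sundays fall on 5, 12, 19, 26; the last is October 26.
Daylight saving runs 7 April – 26 October; March 13, 2025 is outside that window, so Norvik District is on standard time at UTC−09:30.
18:45 Norvik District + 9h30m = 04:15 UTC (rolling into the next day, 14 March 2025).
1 September 2024 is a Sunday, so Sundays fall on 1, 8, 15, 22, 29; the last is September 29.
1 March 2025 is a Saturday, so the first Sunday is March 2 and the third is March 16.
At the standard offset (UTC−02:00), 04:15 UTC − 2h = 02:15 Lumosa Administrative Region standard time.
Daylight saving runs 29 September 2024 – 16 March 2025; the standard-time date in Lumosa Administrative Region, March 14, 2025, is inside that window, so Lumosa Administrative Region is at UTC−01:00.
04:15 UTC − 1h = 03:15 Lumosa Administrative Region.

03:15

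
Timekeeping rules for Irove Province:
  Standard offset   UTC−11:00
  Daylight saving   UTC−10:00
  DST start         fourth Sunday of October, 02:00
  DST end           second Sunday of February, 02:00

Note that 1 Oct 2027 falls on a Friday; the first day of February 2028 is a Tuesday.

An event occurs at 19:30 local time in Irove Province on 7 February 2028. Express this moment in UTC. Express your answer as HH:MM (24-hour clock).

1 October 2027 is a Friday, so the first Sunday is October 3 and the fourth is October 24.
1 February 2028 is a Tuesday, so the first Sunday is February 6 and the second is February 13.
7 February 2028 falls between 24 October 2027 and 13 February 2028, so daylight saving is in effect and Irove Province is at UTC−10:00.
19:30 local + 10h = 05:30 UTC (rolling into the next day, 8 February 2028).

05:30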